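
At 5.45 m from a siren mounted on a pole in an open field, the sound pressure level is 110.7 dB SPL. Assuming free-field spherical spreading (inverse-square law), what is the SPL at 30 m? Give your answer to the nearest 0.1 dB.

For a point source in a free field, ΔL = −20·log₁₀(d₂/d₁).
ΔL = −20·log₁₀(30/5.45) = -14.81 dB, so L₂ = 110.7 + (-14.81) = 95.9 dB SPL.

95.9 dB SPL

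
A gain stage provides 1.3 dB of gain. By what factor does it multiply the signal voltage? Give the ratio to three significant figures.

Voltage ratio = 10^(dB/20).
10^(1.3/20) = 10^(0.06500) = 1.16.

1.16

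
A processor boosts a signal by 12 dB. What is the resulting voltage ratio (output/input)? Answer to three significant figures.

Voltage ratio = 10^(dB/20).
10^(12/20) = 10^(0.6000) = 3.98.

3.98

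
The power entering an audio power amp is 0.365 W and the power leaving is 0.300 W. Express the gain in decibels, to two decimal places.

-0.85 dB

Power is a power quantity, so gain = 10·log₁₀(P_out/P_in).
10·log₁₀(0.300/0.365) = 10·log₁₀(0.8219) = -0.85 dB.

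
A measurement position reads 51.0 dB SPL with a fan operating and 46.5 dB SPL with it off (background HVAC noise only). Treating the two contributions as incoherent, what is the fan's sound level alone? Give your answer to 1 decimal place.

49.1 dB SPL

Subtract intensities: L_src = 10·log₁₀(10^(L_total/10) − 10^(L_bg/10)).
L_src = 10·log₁₀(10^(51.0/10) − 10^(46.5/10)) = 10·log₁₀(81220) = 49.1 dB SPL.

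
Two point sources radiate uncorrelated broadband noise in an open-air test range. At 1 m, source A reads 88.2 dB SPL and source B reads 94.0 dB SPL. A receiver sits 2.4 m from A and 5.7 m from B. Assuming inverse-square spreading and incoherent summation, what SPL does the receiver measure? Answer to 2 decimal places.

82.83 dB SPL

At the listener: L_A = 88.2 − 20·log₁₀(2.4) = 80.596 dB; L_B = 94.0 − 20·log₁₀(5.7) = 78.883 dB.
Combined: 10·log₁₀(10^(80.596/10)+10^(78.883/10)) = 82.83 dB SPL.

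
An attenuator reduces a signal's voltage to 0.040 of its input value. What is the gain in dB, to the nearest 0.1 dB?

For a voltage ratio, dB = 20·log₁₀(V₂/V₁).
20·log₁₀(0.040) = -28.0 dB.

-28.0 dB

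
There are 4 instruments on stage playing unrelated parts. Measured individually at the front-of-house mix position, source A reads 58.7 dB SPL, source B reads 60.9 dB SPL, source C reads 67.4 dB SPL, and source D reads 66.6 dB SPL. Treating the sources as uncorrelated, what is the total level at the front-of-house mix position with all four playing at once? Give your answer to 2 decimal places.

Add the sources as powers (linear), then convert back to dB:
L_total = 10·log₁₀(10^(58.7/10) + 10^(60.9/10) + 10^(67.4/10) + 10^(66.6/10)) = 10·log₁₀(12040000) = 70.81 dB SPL.

70.81 dB SPL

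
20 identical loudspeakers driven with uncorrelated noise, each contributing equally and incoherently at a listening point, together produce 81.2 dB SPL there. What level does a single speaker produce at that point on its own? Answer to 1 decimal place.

68.2 dB SPL

20 equal incoherent sources add 10·log₁₀(20) = 13.01 dB over one source.
L_one = 81.2 − 13.01 = 68.2 dB SPL.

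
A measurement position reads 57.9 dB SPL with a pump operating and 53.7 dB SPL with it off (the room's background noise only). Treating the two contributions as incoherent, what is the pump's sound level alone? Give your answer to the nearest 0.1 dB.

55.8 dB SPL

Subtract intensities: L_src = 10·log₁₀(10^(L_total/10) − 10^(L_bg/10)).
L_src = 10·log₁₀(10^(57.9/10) − 10^(53.7/10)) = 10·log₁₀(382200) = 55.8 dB SPL.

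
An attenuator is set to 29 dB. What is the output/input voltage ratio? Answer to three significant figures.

0.0355

Voltage ratio = 10^(dB/20).
10^(-29/20) = 10^(-1.450) = 0.0355.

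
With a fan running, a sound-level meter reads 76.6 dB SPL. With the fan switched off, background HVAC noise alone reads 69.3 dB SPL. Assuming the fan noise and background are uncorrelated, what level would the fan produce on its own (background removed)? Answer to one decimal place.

75.7 dB SPL

Background correction is a power subtraction:
L_src = 10·log₁₀(10^(76.6/10) − 10^(69.3/10)) = 10·log₁₀(37200000) = 75.7 dB SPL.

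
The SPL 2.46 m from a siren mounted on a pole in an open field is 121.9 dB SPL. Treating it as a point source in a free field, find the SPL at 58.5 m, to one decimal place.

94.4 dB SPL

For a point source in a free field, ΔL = −20·log₁₀(d₂/d₁).
ΔL = −20·log₁₀(58.5/2.46) = -27.52 dB, so L₂ = 121.9 + (-27.52) = 94.4 dB SPL.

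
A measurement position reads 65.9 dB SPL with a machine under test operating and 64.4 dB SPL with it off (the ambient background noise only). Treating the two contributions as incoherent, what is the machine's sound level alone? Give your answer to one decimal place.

60.6 dB SPL

Remove the background by subtracting linear intensities:
L_src = 10·log₁₀(10^(65.9/10) − 10^(64.4/10)) = 10·log₁₀(1136000) = 60.6 dB SPL.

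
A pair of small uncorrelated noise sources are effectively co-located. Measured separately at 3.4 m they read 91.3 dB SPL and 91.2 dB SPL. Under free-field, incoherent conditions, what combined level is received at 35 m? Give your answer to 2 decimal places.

Combined at 3.4 m: 10·log₁₀(10^(91.3/10)+10^(91.2/10)) = 94.261 dB SPL.
Then apply −20·log₁₀(35/3.4) = -20.252 dB → 74.01 dB SPL.

74.01 dB SPL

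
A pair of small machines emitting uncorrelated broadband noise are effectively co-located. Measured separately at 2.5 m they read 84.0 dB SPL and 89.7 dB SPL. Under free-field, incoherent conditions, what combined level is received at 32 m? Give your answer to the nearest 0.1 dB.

68.6 dB SPL

Combined at 2.5 m: 10·log₁₀(10^(84.0/10)+10^(89.7/10)) = 90.74 dB SPL.
Then apply −20·log₁₀(32/2.5) = -22.14 dB → 68.6 dB SPL.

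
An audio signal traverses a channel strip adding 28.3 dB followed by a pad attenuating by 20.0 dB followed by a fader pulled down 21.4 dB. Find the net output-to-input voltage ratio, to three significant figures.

Net gain = 28.3 + (−20.0) + (−21.4) = -13.1 dB.
Voltage ratio = 10^(-13.1/20) = 0.221.

0.221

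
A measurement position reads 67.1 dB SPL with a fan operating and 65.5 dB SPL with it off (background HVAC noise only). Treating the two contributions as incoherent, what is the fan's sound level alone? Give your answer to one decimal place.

62.0 dB SPL

Subtract intensities: L_src = 10·log₁₀(10^(L_total/10) − 10^(L_bg/10)).
L_src = 10·log₁₀(10^(67.1/10) − 10^(65.5/10)) = 10·log₁₀(1580000) = 62.0 dB SPL.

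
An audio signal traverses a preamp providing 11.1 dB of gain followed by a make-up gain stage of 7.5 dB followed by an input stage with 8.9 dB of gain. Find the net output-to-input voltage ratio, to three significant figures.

Net gain = 11.1 + 7.5 + 8.9 = 27.5 dB.
Voltage ratio = 10^(27.5/20) = 23.7.

23.7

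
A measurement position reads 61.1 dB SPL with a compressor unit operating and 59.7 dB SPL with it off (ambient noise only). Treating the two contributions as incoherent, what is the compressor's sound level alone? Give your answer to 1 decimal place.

55.5 dB SPL

Remove the background by subtracting linear intensities:
L_src = 10·log₁₀(10^(61.1/10) − 10^(59.7/10)) = 10·log₁₀(355000) = 55.5 dB SPL.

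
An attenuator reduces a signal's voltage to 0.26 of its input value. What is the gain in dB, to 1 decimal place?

Voltage is an amplitude quantity, so gain = 20·log₁₀(V_out/V_in).
20·log₁₀(0.26) = -11.7 dB.

-11.7 dB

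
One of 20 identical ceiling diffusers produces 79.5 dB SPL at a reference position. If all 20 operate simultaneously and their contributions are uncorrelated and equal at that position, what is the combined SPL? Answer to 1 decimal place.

92.5 dB SPL

20 equal incoherent sources raise the level by 10·log₁₀(20) = 13.01 dB.
L_total = 79.5 + 13.01 = 92.5 dB SPL.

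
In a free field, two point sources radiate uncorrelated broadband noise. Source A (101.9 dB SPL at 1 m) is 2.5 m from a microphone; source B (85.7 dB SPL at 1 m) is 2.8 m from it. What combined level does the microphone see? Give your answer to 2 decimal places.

At the listener: L_A = 101.9 − 20·log₁₀(2.5) = 93.941 dB; L_B = 85.7 − 20·log₁₀(2.8) = 76.757 dB.
Combined: 10·log₁₀(10^(93.941/10)+10^(76.757/10)) = 94.02 dB SPL.

94.02 dB SPL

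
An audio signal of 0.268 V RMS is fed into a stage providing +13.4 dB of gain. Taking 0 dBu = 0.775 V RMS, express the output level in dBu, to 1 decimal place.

+4.2 dBu

Input level: 20·log₁₀(0.268/0.775) = -9.22 dBu.
Output: -9.22 + 13.4 = +4.2 dBu.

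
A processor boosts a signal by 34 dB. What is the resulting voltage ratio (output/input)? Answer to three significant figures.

Voltage ratio = 10^(dB/20).
10^(34/20) = 10^(1.700) = 50.1.

50.1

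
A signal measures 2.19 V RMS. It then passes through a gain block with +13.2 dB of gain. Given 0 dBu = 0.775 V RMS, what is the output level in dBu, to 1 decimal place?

+22.2 dBu

Input level: 20·log₁₀(2.19/0.775) = 9.02 dBu.
Output: 9.02 + 13.2 = +22.2 dBu.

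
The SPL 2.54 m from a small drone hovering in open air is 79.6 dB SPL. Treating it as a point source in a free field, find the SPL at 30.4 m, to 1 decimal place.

Inverse-square spreading gives ΔL = −20·log₁₀(d₂/d₁).
ΔL = −20·log₁₀(30.4/2.54) = -21.56 dB, so L₂ = 79.6 + (-21.56) = 58.0 dB SPL.

58.0 dB SPL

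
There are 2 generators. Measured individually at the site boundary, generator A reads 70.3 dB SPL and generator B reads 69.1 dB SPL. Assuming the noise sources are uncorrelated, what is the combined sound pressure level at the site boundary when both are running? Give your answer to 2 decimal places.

72.75 dB SPL

Uncorrelated sources add in intensity (power), not in dB.
L_total = 10·log₁₀(10^(70.3/10) + 10^(69.1/10)) = 10·log₁₀(18840000) = 72.75 dB SPL.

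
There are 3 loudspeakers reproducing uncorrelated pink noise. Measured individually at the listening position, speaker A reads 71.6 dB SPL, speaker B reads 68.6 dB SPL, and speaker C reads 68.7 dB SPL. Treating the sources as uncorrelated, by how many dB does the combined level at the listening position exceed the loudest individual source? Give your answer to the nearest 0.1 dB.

3.0 dB

Incoherent sources sum as intensities:
L_total = 10·log₁₀(10^(71.6/10) + 10^(68.6/10) + 10^(68.7/10)) = 74.64 dB SPL.
Excess over the loudest (71.6 dB): 74.64 − 71.6 = 3.0 dB.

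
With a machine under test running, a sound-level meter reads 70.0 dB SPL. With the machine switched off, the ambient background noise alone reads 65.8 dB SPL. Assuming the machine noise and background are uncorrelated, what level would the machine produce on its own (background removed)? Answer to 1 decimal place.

67.9 dB SPL

Background correction is a power subtraction:
L_src = 10·log₁₀(10^(70.0/10) − 10^(65.8/10)) = 10·log₁₀(6198000) = 67.9 dB SPL.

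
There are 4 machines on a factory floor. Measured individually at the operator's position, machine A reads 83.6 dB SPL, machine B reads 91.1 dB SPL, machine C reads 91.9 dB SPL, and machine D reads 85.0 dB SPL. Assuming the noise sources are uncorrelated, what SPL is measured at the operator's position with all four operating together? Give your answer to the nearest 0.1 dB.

Uncorrelated sources add in intensity (power), not in dB.
L_total = 10·log₁₀(10^(83.6/10) + 10^(91.1/10) + 10^(91.9/10) + 10^(85.0/10)) = 10·log₁₀(3382000000) = 95.3 dB SPL.

95.3 dB SPL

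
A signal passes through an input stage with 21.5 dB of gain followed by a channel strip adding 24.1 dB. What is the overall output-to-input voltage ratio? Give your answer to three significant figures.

191

Net gain = 21.5 + 24.1 = 45.6 dB.
Voltage ratio = 10^(45.6/20) = 191.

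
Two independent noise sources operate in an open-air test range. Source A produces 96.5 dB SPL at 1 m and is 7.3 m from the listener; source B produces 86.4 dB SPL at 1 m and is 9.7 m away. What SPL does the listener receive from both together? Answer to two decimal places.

79.47 dB SPL

At the listener: L_A = 96.5 − 20·log₁₀(7.3) = 79.234 dB; L_B = 86.4 − 20·log₁₀(9.7) = 66.665 dB.
Combined: 10·log₁₀(10^(79.234/10)+10^(66.665/10)) = 79.47 dB SPL.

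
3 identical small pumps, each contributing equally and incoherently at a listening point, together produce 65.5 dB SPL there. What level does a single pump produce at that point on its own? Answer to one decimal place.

60.7 dB SPL

3 equal incoherent sources add 10·log₁₀(3) = 4.77 dB over one source.
L_one = 65.5 − 4.77 = 60.7 dB SPL.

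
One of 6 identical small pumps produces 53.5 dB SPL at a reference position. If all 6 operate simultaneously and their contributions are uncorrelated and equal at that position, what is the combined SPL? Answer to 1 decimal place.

61.3 dB SPL

6 equal incoherent sources raise the level by 10·log₁₀(6) = 7.78 dB.
L_total = 53.5 + 7.78 = 61.3 dB SPL.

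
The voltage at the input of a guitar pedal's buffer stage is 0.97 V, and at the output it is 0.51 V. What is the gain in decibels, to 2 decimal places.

-5.58 dB

Voltage is an amplitude quantity, so gain = 20·log₁₀(V_out/V_in).
20·log₁₀(0.51/0.97) = 20·log₁₀(0.5258) = -5.58 dB.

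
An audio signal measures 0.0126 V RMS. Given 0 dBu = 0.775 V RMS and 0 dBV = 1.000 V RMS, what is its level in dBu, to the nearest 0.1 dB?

dBu = 20·log₁₀(V / 0.775 V).
20·log₁₀(0.0126/0.775) = -35.8 dBu.

-35.8 dBu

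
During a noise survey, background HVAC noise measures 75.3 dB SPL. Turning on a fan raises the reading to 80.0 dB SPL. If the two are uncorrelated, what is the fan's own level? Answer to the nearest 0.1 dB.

78.2 dB SPL

Background correction is a power subtraction:
L_src = 10·log₁₀(10^(80.0/10) − 10^(75.3/10)) = 10·log₁₀(66120000) = 78.2 dB SPL.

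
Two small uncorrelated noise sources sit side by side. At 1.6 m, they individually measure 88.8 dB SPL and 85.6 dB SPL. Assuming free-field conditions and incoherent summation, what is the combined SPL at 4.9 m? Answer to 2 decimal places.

Combined at 1.6 m: 10·log₁₀(10^(88.8/10)+10^(85.6/10)) = 90.499 dB SPL.
Then apply −20·log₁₀(4.9/1.6) = -9.722 dB → 80.78 dB SPL.

80.78 dB SPL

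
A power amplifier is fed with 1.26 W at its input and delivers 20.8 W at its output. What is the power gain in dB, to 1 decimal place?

12.2 dB

For a power ratio, dB = 10·log₁₀(P₂/P₁).
10·log₁₀(20.8/1.26) = 10·log₁₀(16.51) = 12.2 dB.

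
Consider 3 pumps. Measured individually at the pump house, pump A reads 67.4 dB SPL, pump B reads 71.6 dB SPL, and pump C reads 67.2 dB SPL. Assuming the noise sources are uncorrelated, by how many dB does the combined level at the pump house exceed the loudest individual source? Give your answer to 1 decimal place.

2.4 dB

Incoherent sources sum as intensities:
L_total = 10·log₁₀(10^(67.4/10) + 10^(71.6/10) + 10^(67.2/10)) = 74.01 dB SPL.
Excess over the loudest (71.6 dB): 74.01 − 71.6 = 2.4 dB.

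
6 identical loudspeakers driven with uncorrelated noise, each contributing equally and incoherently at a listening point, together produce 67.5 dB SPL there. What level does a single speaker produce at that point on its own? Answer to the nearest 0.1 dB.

6 equal incoherent sources add 10·log₁₀(6) = 7.78 dB over one source.
L_one = 67.5 − 7.78 = 59.7 dB SPL.

59.7 dB SPL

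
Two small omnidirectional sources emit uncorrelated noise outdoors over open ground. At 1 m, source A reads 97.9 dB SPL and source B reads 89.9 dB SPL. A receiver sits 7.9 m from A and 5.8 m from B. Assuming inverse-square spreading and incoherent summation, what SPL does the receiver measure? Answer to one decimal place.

81.1 dB SPL

At the listener: L_A = 97.9 − 20·log₁₀(7.9) = 79.95 dB; L_B = 89.9 − 20·log₁₀(5.8) = 74.63 dB.
Combined: 10·log₁₀(10^(79.95/10)+10^(74.63/10)) = 81.1 dB SPL.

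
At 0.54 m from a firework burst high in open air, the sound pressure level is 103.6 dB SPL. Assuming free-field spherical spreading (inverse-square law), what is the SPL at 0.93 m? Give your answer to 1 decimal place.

Free-field point source: level drops by 20·log₁₀ of the distance ratio.
ΔL = −20·log₁₀(0.93/0.54) = -4.72 dB, so L₂ = 103.6 + (-4.72) = 98.9 dB SPL.

98.9 dB SPL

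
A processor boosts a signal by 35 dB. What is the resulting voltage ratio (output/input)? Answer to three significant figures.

Voltage ratio = 10^(dB/20).
10^(35/20) = 10^(1.750) = 56.2.

56.2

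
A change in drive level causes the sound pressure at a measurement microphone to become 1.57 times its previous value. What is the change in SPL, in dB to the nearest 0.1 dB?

3.9 dB

Sound pressure is an amplitude quantity: ΔL = 20·log₁₀(p₂/p₁).
20·log₁₀(1.57) = 3.9 dB.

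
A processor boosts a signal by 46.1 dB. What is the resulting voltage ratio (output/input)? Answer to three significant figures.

202

Voltage ratio = 10^(dB/20).
10^(46.1/20) = 10^(2.305) = 202.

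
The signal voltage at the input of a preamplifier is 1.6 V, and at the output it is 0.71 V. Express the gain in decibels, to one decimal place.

-7.1 dB

Voltage ratio → dB uses the 20·log₁₀ form:
20·log₁₀(0.71/1.6) = 20·log₁₀(0.4437) = -7.1 dB.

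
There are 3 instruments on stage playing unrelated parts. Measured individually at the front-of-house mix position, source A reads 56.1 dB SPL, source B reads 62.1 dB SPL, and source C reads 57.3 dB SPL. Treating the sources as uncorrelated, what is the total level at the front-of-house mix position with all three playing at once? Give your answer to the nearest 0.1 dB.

Uncorrelated sources add in intensity (power), not in dB.
L_total = 10·log₁₀(10^(56.1/10) + 10^(62.1/10) + 10^(57.3/10)) = 10·log₁₀(2566000) = 64.1 dB SPL.

64.1 dB SPL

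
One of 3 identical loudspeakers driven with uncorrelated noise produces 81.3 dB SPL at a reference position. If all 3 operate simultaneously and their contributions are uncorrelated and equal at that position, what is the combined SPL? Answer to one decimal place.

3 equal incoherent sources raise the level by 10·log₁₀(3) = 4.77 dB.
L_total = 81.3 + 4.77 = 86.1 dB SPL.

86.1 dB SPL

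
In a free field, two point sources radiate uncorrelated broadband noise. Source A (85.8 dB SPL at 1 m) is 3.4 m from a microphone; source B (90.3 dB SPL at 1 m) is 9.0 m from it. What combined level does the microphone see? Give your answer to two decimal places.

76.64 dB SPL

At the listener: L_A = 85.8 − 20·log₁₀(3.4) = 75.170 dB; L_B = 90.3 − 20·log₁₀(9.0) = 71.215 dB.
Combined: 10·log₁₀(10^(75.170/10)+10^(71.215/10)) = 76.64 dB SPL.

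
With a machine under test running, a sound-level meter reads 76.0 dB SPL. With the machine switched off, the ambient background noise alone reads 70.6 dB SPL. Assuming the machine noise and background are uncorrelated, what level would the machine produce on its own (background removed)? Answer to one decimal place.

Subtract intensities: L_src = 10·log₁₀(10^(L_total/10) − 10^(L_bg/10)).
L_src = 10·log₁₀(10^(76.0/10) − 10^(70.6/10)) = 10·log₁₀(28330000) = 74.5 dB SPL.

74.5 dB SPL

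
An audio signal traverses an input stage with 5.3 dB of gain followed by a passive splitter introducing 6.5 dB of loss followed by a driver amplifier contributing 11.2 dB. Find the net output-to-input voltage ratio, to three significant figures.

3.16

Net gain = 5.3 + (−6.5) + 11.2 = 10.0 dB.
Voltage ratio = 10^(10.0/20) = 3.16.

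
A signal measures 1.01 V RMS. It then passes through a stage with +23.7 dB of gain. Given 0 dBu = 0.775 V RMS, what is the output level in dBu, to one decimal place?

Input level: 20·log₁₀(1.01/0.775) = 2.30 dBu.
Output: 2.30 + 23.7 = +26.0 dBu.

+26.0 dBu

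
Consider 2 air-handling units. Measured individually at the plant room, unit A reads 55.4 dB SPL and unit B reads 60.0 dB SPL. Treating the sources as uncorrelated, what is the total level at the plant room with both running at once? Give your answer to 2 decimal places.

Incoherent sources sum as intensities:
L_total = 10·log₁₀(10^(55.4/10) + 10^(60.0/10)) = 10·log₁₀(1347000) = 61.29 dB SPL.

61.29 dB SPL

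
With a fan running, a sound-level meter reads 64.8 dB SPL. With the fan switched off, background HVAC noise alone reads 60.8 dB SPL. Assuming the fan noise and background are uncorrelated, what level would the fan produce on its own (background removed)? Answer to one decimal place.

62.6 dB SPL

Background correction is a power subtraction:
L_src = 10·log₁₀(10^(64.8/10) − 10^(60.8/10)) = 10·log₁₀(1818000) = 62.6 dB SPL.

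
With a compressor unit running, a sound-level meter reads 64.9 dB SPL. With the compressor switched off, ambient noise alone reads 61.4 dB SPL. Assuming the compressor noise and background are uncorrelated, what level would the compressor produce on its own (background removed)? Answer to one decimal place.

Remove the background by subtracting linear intensities:
L_src = 10·log₁₀(10^(64.9/10) − 10^(61.4/10)) = 10·log₁₀(1710000) = 62.3 dB SPL.

62.3 dB SPL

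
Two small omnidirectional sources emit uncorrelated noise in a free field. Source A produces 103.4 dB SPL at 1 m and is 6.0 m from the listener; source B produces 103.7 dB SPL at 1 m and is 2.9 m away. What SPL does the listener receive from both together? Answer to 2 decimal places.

At the listener: L_A = 103.4 − 20·log₁₀(6.0) = 87.837 dB; L_B = 103.7 − 20·log₁₀(2.9) = 94.452 dB.
Combined: 10·log₁₀(10^(87.837/10)+10^(94.452/10)) = 95.31 dB SPL.

95.31 dB SPL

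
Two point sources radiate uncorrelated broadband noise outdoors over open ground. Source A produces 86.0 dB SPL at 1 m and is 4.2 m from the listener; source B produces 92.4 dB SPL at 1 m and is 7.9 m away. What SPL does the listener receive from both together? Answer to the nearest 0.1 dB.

77.0 dB SPL

At the listener: L_A = 86.0 − 20·log₁₀(4.2) = 73.54 dB; L_B = 92.4 − 20·log₁₀(7.9) = 74.45 dB.
Combined: 10·log₁₀(10^(73.54/10)+10^(74.45/10)) = 77.0 dB SPL.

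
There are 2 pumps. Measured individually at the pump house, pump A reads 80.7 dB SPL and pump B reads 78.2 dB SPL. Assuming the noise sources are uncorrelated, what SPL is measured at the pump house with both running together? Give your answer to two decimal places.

Uncorrelated sources add in intensity (power), not in dB.
L_total = 10·log₁₀(10^(80.7/10) + 10^(78.2/10)) = 10·log₁₀(183600000) = 82.64 dB SPL.

82.64 dB SPL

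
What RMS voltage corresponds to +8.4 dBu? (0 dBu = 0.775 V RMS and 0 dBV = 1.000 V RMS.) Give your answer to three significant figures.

V = 0.775 V × 10^(+8.4/20).
= 0.775 × 2.630 = 2.04 V.

2.04 V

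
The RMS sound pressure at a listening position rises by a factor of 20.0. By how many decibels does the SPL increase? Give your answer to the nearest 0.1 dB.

Sound pressure is an amplitude quantity: ΔL = 20·log₁₀(p₂/p₁).
20·log₁₀(20.0) = 26.0 dB.

26.0 dB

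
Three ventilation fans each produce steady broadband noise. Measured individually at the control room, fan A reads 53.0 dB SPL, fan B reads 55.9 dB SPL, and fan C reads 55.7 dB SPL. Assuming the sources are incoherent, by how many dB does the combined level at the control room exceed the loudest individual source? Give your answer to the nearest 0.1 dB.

3.9 dB

Add the sources as powers (linear), then convert back to dB:
L_total = 10·log₁₀(10^(53.0/10) + 10^(55.9/10) + 10^(55.7/10)) = 59.82 dB SPL.
Excess over the loudest (55.9 dB): 59.82 − 55.9 = 3.9 dB.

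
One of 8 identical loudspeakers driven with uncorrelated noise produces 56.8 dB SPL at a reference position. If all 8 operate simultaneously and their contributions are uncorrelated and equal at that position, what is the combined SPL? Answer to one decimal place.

65.8 dB SPL

8 equal incoherent sources raise the level by 10·log₁₀(8) = 9.03 dB.
L_total = 56.8 + 9.03 = 65.8 dB SPL.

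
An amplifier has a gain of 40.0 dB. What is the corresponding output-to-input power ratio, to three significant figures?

Power ratio = 10^(dB/10).
10^(40.0/10) = 10^(4.000) = 10000.

10000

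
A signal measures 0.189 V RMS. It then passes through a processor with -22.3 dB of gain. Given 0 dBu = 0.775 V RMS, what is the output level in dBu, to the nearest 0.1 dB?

Input level: 20·log₁₀(0.189/0.775) = -12.26 dBu.
Output: -12.26 − 22.3 = -34.6 dBu.

-34.6 dBu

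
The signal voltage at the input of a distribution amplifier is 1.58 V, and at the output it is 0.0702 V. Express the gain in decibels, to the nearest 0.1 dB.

-27.0 dB

Voltage ratio → dB uses the 20·log₁₀ form:
20·log₁₀(0.0702/1.58) = 20·log₁₀(0.04443) = -27.0 dB.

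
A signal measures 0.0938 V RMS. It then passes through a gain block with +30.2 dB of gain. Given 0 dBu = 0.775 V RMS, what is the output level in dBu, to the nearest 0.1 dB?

+11.9 dBu

Input level: 20·log₁₀(0.0938/0.775) = -18.34 dBu.
Output: -18.34 + 30.2 = +11.9 dBu.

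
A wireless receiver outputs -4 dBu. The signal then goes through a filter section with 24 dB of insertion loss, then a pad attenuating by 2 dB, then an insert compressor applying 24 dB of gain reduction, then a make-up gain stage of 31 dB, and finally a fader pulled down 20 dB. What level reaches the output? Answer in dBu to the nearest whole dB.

-43 dBu

Gain stages sum in dB:
-4 − 24 − 2 − 24 + 31 − 20 = -43 dBu.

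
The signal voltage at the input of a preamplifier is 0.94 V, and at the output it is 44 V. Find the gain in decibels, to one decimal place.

For a voltage ratio, dB = 20·log₁₀(V₂/V₁).
20·log₁₀(44/0.94) = 20·log₁₀(46.81) = 33.4 dB.

33.4 dB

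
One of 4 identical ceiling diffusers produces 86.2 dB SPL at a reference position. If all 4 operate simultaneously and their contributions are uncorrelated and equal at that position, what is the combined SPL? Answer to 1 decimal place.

4 equal incoherent sources raise the level by 10·log₁₀(4) = 6.02 dB.
L_total = 86.2 + 6.02 = 92.2 dB SPL.

92.2 dB SPL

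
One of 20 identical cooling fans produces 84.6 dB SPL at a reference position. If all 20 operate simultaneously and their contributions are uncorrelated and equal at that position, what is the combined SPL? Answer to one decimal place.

97.6 dB SPL

20 equal incoherent sources raise the level by 10·log₁₀(20) = 13.01 dB.
L_total = 84.6 + 13.01 = 97.6 dB SPL.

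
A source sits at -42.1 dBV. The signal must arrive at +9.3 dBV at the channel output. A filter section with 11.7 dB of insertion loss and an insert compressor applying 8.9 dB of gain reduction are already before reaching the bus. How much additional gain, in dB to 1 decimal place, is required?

72.0 dB

The required make-up gain is the shortfall in the dB sum.
G = +9.3 − (-42.1) + 11.7 + 8.9 = 72.0 dB.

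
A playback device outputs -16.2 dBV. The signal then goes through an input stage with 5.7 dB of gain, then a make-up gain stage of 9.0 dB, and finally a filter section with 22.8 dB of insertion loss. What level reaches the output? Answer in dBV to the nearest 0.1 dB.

-24.3 dBV

In dB, series stages simply add:
-16.2 + 5.7 + 9.0 − 22.8 = -24.3 dBV.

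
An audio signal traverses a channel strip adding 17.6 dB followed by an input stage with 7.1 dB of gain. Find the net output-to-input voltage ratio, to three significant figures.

Net gain = 17.6 + 7.1 = 24.7 dB.
Voltage ratio = 10^(24.7/20) = 17.2.

17.2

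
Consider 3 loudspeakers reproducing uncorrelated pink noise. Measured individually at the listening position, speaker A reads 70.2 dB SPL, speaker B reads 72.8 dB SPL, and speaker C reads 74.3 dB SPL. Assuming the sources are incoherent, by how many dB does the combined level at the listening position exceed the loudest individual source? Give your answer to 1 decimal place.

Add the sources as powers (linear), then convert back to dB:
L_total = 10·log₁₀(10^(70.2/10) + 10^(72.8/10) + 10^(74.3/10)) = 77.52 dB SPL.
Excess over the loudest (74.3 dB): 77.52 − 74.3 = 3.2 dB.

3.2 dB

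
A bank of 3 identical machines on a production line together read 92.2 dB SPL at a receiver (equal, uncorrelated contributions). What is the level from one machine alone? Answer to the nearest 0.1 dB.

3 equal incoherent sources add 10·log₁₀(3) = 4.77 dB over one source.
L_one = 92.2 − 4.77 = 87.4 dB SPL.

87.4 dB SPL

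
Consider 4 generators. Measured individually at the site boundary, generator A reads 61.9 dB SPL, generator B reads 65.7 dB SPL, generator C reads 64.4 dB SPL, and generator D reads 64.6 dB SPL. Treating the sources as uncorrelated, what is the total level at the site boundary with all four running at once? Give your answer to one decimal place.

70.4 dB SPL

Uncorrelated sources add in intensity (power), not in dB.
L_total = 10·log₁₀(10^(61.9/10) + 10^(65.7/10) + 10^(64.4/10) + 10^(64.6/10)) = 10·log₁₀(10900000) = 70.4 dB SPL.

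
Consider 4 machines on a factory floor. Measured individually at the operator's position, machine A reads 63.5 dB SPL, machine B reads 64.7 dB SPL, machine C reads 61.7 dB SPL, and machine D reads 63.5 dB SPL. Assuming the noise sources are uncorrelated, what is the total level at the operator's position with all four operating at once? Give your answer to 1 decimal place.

69.5 dB SPL

Uncorrelated sources add in intensity (power), not in dB.
L_total = 10·log₁₀(10^(63.5/10) + 10^(64.7/10) + 10^(61.7/10) + 10^(63.5/10)) = 10·log₁₀(8908000) = 69.5 dB SPL.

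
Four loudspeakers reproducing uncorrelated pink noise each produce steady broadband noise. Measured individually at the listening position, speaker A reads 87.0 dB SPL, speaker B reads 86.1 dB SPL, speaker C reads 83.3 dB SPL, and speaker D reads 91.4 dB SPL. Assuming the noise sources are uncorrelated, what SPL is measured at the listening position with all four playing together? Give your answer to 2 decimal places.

Add the sources as powers (linear), then convert back to dB:
L_total = 10·log₁₀(10^(87.0/10) + 10^(86.1/10) + 10^(83.3/10) + 10^(91.4/10)) = 10·log₁₀(2503000000) = 93.98 dB SPL.

93.98 dB SPL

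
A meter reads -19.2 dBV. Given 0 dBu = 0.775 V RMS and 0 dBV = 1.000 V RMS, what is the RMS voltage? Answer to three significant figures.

0.110 V

V = 1.000 V × 10^(-19.2/20).
= 1.000 × 0.1096 = 0.110 V.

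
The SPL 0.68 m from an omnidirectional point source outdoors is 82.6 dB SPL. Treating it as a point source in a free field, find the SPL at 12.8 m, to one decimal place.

57.1 dB SPL

Free-field point source: level drops by 20·log₁₀ of the distance ratio.
ΔL = −20·log₁₀(12.8/0.68) = -25.49 dB, so L₂ = 82.6 + (-25.49) = 57.1 dB SPL.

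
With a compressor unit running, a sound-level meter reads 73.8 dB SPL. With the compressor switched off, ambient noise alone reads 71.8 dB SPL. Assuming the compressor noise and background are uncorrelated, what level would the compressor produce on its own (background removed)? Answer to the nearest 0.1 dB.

69.5 dB SPL

Remove the background by subtracting linear intensities:
L_src = 10·log₁₀(10^(73.8/10) − 10^(71.8/10)) = 10·log₁₀(8853000) = 69.5 dB SPL.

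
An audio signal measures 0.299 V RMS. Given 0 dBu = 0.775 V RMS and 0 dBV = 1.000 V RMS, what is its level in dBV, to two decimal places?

-10.49 dBV

dBV = 20·log₁₀(V / 1.000 V).
20·log₁₀(0.299/1.000) = -10.49 dBV.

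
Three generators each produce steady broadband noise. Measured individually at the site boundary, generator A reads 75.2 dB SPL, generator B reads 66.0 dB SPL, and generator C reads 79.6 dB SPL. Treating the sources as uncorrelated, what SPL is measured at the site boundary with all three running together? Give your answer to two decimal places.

81.08 dB SPL

Uncorrelated sources add in intensity (power), not in dB.
L_total = 10·log₁₀(10^(75.2/10) + 10^(66.0/10) + 10^(79.6/10)) = 10·log₁₀(128300000) = 81.08 dB SPL.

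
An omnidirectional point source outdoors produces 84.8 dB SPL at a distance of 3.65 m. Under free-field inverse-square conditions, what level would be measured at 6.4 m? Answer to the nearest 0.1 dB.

79.9 dB SPL

Inverse-square spreading gives ΔL = −20·log₁₀(d₂/d₁).
ΔL = −20·log₁₀(6.4/3.65) = -4.88 dB, so L₂ = 84.8 + (-4.88) = 79.9 dB SPL.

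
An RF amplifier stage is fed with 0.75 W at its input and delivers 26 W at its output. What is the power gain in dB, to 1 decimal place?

Power is a power quantity, so gain = 10·log₁₀(P_out/P_in).
10·log₁₀(26/0.75) = 10·log₁₀(34.67) = 15.4 dB.

15.4 dB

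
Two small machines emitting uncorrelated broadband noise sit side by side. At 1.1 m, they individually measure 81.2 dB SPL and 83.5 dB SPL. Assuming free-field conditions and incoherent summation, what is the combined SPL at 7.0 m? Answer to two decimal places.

69.44 dB SPL

Combined at 1.1 m: 10·log₁₀(10^(81.2/10)+10^(83.5/10)) = 85.511 dB SPL.
Then apply −20·log₁₀(7.0/1.1) = -16.074 dB → 69.44 dB SPL.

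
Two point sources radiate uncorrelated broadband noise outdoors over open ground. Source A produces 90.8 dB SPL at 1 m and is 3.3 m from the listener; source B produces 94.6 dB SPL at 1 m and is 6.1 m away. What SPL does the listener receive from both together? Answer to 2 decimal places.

At the listener: L_A = 90.8 − 20·log₁₀(3.3) = 80.430 dB; L_B = 94.6 − 20·log₁₀(6.1) = 78.893 dB.
Combined: 10·log₁₀(10^(80.430/10)+10^(78.893/10)) = 82.74 dB SPL.

82.74 dB SPL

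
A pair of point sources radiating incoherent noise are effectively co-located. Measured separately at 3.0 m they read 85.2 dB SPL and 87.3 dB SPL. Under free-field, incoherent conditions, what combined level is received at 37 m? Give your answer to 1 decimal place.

67.6 dB SPL

Combined at 3.0 m: 10·log₁₀(10^(85.2/10)+10^(87.3/10)) = 89.39 dB SPL.
Then apply −20·log₁₀(37/3.0) = -21.82 dB → 67.6 dB SPL.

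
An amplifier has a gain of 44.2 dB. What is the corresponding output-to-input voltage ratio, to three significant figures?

162

Voltage ratio = 10^(dB/20).
10^(44.2/20) = 10^(2.210) = 162.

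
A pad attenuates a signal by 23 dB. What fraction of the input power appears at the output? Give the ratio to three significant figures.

Power ratio = 10^(dB/10).
10^(-23/10) = 10^(-2.300) = 0.00501.

0.00501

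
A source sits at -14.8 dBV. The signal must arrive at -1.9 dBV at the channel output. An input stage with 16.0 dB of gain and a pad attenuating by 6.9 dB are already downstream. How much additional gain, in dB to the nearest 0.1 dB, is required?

3.8 dB

The required make-up gain is the shortfall in the dB sum.
G = -1.9 − (-14.8) − 16.0 + 6.9 = 3.8 dB.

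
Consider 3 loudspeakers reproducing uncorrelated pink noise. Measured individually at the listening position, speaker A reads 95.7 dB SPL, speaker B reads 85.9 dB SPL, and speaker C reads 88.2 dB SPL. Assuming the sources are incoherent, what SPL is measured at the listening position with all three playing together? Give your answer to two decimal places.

96.78 dB SPL

Uncorrelated sources add in intensity (power), not in dB.
L_total = 10·log₁₀(10^(95.7/10) + 10^(85.9/10) + 10^(88.2/10)) = 10·log₁₀(4765000000) = 96.78 dB SPL.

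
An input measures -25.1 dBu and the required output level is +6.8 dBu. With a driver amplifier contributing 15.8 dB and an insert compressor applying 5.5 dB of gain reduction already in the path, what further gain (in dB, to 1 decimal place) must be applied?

The required make-up gain is the shortfall in the dB sum.
G = +6.8 − (-25.1) − 15.8 + 5.5 = 21.6 dB.

21.6 dB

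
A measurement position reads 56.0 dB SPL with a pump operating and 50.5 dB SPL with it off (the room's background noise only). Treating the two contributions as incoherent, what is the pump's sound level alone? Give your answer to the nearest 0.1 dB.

54.6 dB SPL

Background correction is a power subtraction:
L_src = 10·log₁₀(10^(56.0/10) − 10^(50.5/10)) = 10·log₁₀(285900) = 54.6 dB SPL.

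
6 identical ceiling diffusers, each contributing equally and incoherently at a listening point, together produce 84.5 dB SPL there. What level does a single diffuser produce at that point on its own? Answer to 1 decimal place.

76.7 dB SPL

6 equal incoherent sources add 10·log₁₀(6) = 7.78 dB over one source.
L_one = 84.5 − 7.78 = 76.7 dB SPL.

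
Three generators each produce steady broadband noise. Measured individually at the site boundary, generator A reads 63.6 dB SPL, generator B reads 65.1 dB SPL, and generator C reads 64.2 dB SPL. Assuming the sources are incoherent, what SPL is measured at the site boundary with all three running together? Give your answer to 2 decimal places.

69.12 dB SPL

Uncorrelated sources add in intensity (power), not in dB.
L_total = 10·log₁₀(10^(63.6/10) + 10^(65.1/10) + 10^(64.2/10)) = 10·log₁₀(8157000) = 69.12 dB SPL.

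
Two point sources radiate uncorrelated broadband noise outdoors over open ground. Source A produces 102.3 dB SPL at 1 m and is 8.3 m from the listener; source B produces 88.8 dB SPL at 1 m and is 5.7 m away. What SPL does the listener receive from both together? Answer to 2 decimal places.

84.31 dB SPL

At the listener: L_A = 102.3 − 20·log₁₀(8.3) = 83.918 dB; L_B = 88.8 − 20·log₁₀(5.7) = 73.683 dB.
Combined: 10·log₁₀(10^(83.918/10)+10^(73.683/10)) = 84.31 dB SPL.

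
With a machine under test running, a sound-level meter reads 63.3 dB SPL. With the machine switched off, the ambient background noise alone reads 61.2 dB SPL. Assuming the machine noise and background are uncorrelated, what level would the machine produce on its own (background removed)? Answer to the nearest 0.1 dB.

Remove the background by subtracting linear intensities:
L_src = 10·log₁₀(10^(63.3/10) − 10^(61.2/10)) = 10·log₁₀(819700) = 59.1 dB SPL.

59.1 dB SPL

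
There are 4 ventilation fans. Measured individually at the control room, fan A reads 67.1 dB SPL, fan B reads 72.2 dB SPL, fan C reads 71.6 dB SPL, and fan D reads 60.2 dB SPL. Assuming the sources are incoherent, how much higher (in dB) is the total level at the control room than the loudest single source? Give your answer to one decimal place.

Add the sources as powers (linear), then convert back to dB:
L_total = 10·log₁₀(10^(67.1/10) + 10^(72.2/10) + 10^(71.6/10) + 10^(60.2/10)) = 75.71 dB SPL.
Excess over the loudest (72.2 dB): 75.71 − 72.2 = 3.5 dB.

3.5 dB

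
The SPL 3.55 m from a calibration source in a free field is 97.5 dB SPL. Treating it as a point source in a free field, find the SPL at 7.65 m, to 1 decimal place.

Inverse-square spreading gives ΔL = −20·log₁₀(d₂/d₁).
ΔL = −20·log₁₀(7.65/3.55) = -6.67 dB, so L₂ = 97.5 + (-6.67) = 90.8 dB SPL.

90.8 dB SPL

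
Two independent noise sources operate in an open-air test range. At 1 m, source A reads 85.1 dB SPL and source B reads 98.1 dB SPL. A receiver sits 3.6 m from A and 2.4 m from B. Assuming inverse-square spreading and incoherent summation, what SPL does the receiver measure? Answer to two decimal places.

90.59 dB SPL

At the listener: L_A = 85.1 − 20·log₁₀(3.6) = 73.974 dB; L_B = 98.1 − 20·log₁₀(2.4) = 90.496 dB.
Combined: 10·log₁₀(10^(73.974/10)+10^(90.496/10)) = 90.59 dB SPL.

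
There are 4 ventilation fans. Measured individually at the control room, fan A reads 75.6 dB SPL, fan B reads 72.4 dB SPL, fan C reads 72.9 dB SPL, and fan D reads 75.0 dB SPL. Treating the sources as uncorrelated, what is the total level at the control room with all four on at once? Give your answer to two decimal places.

80.20 dB SPL

Add the sources as powers (linear), then convert back to dB:
L_total = 10·log₁₀(10^(75.6/10) + 10^(72.4/10) + 10^(72.9/10) + 10^(75.0/10)) = 10·log₁₀(104800000) = 80.20 dB SPL.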